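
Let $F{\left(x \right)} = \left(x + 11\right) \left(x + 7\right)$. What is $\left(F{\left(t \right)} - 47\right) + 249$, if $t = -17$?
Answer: $262$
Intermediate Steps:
$F{\left(x \right)} = \left(7 + x\right) \left(11 + x\right)$ ($F{\left(x \right)} = \left(11 + x\right) \left(7 + x\right) = \left(7 + x\right) \left(11 + x\right)$)
$\left(F{\left(t \right)} - 47\right) + 249 = \left(\left(77 + \left(-17\right)^{2} + 18 \left(-17\right)\right) - 47\right) + 249 = \left(\left(77 + 289 - 306\right) - 47\right) + 249 = \left(60 - 47\right) + 249 = 13 + 249 = 262$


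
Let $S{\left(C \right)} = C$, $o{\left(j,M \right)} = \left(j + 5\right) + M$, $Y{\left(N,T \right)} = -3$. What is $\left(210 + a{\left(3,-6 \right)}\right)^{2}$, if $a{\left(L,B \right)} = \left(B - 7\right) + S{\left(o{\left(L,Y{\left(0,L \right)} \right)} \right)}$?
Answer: $40804$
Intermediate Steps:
$o{\left(j,M \right)} = 5 + M + j$ ($o{\left(j,M \right)} = \left(5 + j\right) + M = 5 + M + j$)
$a{\left(L,B \right)} = -5 + B + L$ ($a{\left(L,B \right)} = \left(B - 7\right) + \left(5 - 3 + L\right) = \left(-7 + B\right) + \left(2 + L\right) = -5 + B + L$)
$\left(210 + a{\left(3,-6 \right)}\right)^{2} = \left(210 - 8\right)^{2} = 202^{2} = 40804$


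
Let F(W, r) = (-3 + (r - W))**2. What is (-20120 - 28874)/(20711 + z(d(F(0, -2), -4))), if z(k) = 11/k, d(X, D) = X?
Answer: -36025/15229 ≈ -2.3656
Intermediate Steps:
F(W, r) = (-3 + r - W)**2
(-20120 - 28874)/(20711 + z(d(F(0, -2), -4))) = (-20120 - 28874)/(20711 + 11/((3 + 0 - 1*(-2))**2)) = -48994/(20711 + 11/((3 + 0 + 2)**2)) = -48994/(20711 + 11/(5**2)) = -48994/(20711 + 11/25) = -48994/517786/25 = -48994*25/517786 = -36025/15229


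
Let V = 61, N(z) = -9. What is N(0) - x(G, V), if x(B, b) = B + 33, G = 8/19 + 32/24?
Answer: -2494/57 ≈ -43.754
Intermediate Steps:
G = 100/57 (G = 8*(1/19) + 32*(1/24) = 8/19 + 4/3 = 100/57 ≈ 1.7544)
x(B, b) = 33 + B
N(0) - x(G, V) = -9 - (33 + 100/57) = -9 - 1*1981/57 = -9 - 1981/57 = -2494/57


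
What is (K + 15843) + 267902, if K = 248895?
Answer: 532640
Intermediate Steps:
(K + 15843) + 267902 = (248895 + 15843) + 267902 = 264738 + 267902 = 532640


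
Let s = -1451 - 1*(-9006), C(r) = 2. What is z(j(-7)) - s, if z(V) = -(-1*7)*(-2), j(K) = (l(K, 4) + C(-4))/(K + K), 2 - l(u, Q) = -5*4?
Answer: -7569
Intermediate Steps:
l(u, Q) = 22 (l(u, Q) = 2 - (-5)*4 = 2 - 1*(-20) = 2 + 20 = 22)
s = 7555 (s = -1451 + 9006 = 7555)
j(K) = 12/K (j(K) = (22 + 2)/(K + K) = 24/((2*K)) = 24*(1/(2*K)) = 12/K)
z(V) = -14 (z(V) = -(-7)*(-2) = -1*14 = -14)
z(j(-7)) - s = -14 - 1*7555 = -14 - 7555 = -7569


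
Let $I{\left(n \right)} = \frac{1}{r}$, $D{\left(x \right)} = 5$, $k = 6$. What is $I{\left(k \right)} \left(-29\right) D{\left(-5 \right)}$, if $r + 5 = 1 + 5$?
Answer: $-145$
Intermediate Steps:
$r = 1$ ($r = -5 + \left(1 + 5\right) = -5 + 6 = 1$)
$I{\left(n \right)} = 1$ ($I{\left(n \right)} = 1^{-1} = 1$)
$I{\left(k \right)} \left(-29\right) D{\left(-5 \right)} = 1 \left(-29\right) 5 = \left(-29\right) 5 = -145$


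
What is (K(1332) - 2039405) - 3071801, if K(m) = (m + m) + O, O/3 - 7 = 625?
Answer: -5106646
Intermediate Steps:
O = 1896 (O = 21 + 3*625 = 21 + 1875 = 1896)
K(m) = 1896 + 2*m (K(m) = (m + m) + 1896 = 2*m + 1896 = 1896 + 2*m)
(K(1332) - 2039405) - 3071801 = ((1896 + 2*1332) - 2039405) - 3071801 = ((1896 + 2664) - 2039405) - 3071801 = (4560 - 2039405) - 3071801 = -2034845 - 3071801 = -5106646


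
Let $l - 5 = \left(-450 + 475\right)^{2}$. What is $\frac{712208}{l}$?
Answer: $\frac{50872}{45} \approx 1130.5$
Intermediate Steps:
$l = 630$ ($l = 5 + \left(-450 + 475\right)^{2} = 5 + 25^{2} = 5 + 625 = 630$)
$\frac{712208}{l} = \frac{712208}{630} = 712208 \cdot \frac{1}{630} = \frac{50872}{45}$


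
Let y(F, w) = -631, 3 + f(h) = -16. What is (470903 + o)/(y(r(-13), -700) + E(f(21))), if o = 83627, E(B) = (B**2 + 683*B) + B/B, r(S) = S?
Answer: -277265/6623 ≈ -41.864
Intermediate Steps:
f(h) = -19 (f(h) = -3 - 16 = -19)
E(B) = 1 + B**2 + 683*B (E(B) = (B**2 + 683*B) + 1 = 1 + B**2 + 683*B)
(470903 + o)/(y(r(-13), -700) + E(f(21))) = (470903 + 83627)/(-631 + (1 + (-19)**2 + 683*(-19))) = 554530/(-631 + (1 + 361 - 12977)) = 554530/(-631 - 12615) = 554530/(-13246) = 554530*(-1/13246) = -277265/6623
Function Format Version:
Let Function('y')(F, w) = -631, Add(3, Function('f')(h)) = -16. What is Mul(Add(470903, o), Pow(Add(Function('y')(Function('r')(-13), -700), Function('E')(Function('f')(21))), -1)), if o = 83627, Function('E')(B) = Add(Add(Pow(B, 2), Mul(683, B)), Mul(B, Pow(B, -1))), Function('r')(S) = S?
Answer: Rational(-277265, 6623) ≈ -41.864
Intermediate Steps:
Function('f')(h) = -19 (Function('f')(h) = Add(-3, -16) = -19)
Function('E')(B) = Add(1, Pow(B, 2), Mul(683, B)) (Function('E')(B) = Add(Add(Pow(B, 2), Mul(683, B)), 1) = Add(1, Pow(B, 2), Mul(683, B)))
Mul(Add(470903, o), Pow(Add(Function('y')(Function('r')(-13), -700), Function('E')(Function('f')(21))), -1)) = Mul(Add(470903, 83627), Pow(Add(-631, Add(1, Pow(-19, 2), Mul(683, -19))), -1)) = Mul(554530, Pow(Add(-631, Add(1, 361, -12977)), -1)) = Mul(554530, Pow(Add(-631, -12615), -1)) = Mul(554530, Pow(-13246, -1)) = Mul(554530, Rational(-1, 13246)) = Rational(-277265, 6623)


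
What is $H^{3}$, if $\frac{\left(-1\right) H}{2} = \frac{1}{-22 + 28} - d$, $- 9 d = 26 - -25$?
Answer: $- \frac{42875}{27} \approx -1588.0$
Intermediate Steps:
$d = - \frac{17}{3}$ ($d = - \frac{26 - -25}{9} = - \frac{26 + 25}{9} = \left(- \frac{1}{9}\right) 51 = - \frac{17}{3} \approx -5.6667$)
$H = - \frac{35}{3}$ ($H = - 2 \left(\frac{1}{-22 + 28} - - \frac{17}{3}\right) = - 2 \left(\frac{1}{6} + \frac{17}{3}\right) = \left(-2\right) \frac{35}{6} = - \frac{35}{3} \approx -11.667$)
$H^{3} = \left(- \frac{35}{3}\right)^{3} = - \frac{42875}{27}$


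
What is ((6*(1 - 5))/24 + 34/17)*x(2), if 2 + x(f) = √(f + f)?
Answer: 0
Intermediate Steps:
x(f) = -2 + √2*√f (x(f) = -2 + √(f + f) = -2 + √(2*f) = -2 + √2*√f)
((6*(1 - 5))/24 + 34/17)*x(2) = ((6*(1 - 5))/24 + 34/17)*(-2 + √2*√2) = ((6*(-4))*(1/24) + 34*(1/17))*(-2 + 2) = (-24*1/24 + 2)*0 = (-1 + 2)*0 = 1*0 = 0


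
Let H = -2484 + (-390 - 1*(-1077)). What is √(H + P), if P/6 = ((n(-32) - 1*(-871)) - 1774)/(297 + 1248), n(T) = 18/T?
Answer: 3*I*√848959990/2060 ≈ 42.432*I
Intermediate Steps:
P = -14457/4120 (P = 6*(((18/(-32) - 1*(-871)) - 1774)/(297 + 1248)) = 6*(((18*(-1/32) + 871) - 1774)/1545) = 6*(((-9/16 + 871) - 1774)*(1/1545)) = 6*((13927/16 - 1774)*(1/1545)) = 6*(-14457/16*1/1545) = 6*(-4819/8240) = -14457/4120 ≈ -3.5090)
H = -1797 (H = -2484 + (-390 + 1077) = -2484 + 687 = -1797)
√(H + P) = √(-1797 - 14457/4120) = √(-7418097/4120) = 3*I*√848959990/2060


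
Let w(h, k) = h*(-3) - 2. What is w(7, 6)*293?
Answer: -6739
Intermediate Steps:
w(h, k) = -2 - 3*h (w(h, k) = -3*h - 2 = -2 - 3*h)
w(7, 6)*293 = (-2 - 3*7)*293 = (-2 - 21)*293 = -23*293 = -6739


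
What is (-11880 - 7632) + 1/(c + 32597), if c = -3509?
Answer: -567565055/29088 ≈ -19512.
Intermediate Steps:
(-11880 - 7632) + 1/(c + 32597) = (-11880 - 7632) + 1/(-3509 + 32597) = -19512 + 1/29088 = -567565055/29088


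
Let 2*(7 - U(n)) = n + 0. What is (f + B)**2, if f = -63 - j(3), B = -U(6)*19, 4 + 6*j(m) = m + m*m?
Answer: 177241/9 ≈ 19693.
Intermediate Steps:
U(n) = 7 - n/2 (U(n) = 7 - (n + 0)/2 = 7 - n/2)
j(m) = -2/3 + m/6 + m**2/6 (j(m) = -2/3 + (m + m*m)/6 = -2/3 + (m + m**2)/6 = -2/3 + (m/6 + m**2/6) = -2/3 + m/6 + m**2/6)
B = -76 (B = -(7 - 1/2*6)*19 = -(7 - 3)*19 = -4*19 = -1*76 = -76)
f = -193/3 (f = -63 - (-2/3 + (1/6)*3 + (1/6)*3**2) = -63 - (-2/3 + 1/2 + (1/6)*9) = -63 - (-2/3 + 1/2 + 3/2) = -63 - 1*4/3 = -63 - 4/3 = -193/3 ≈ -64.333)
(f + B)**2 = (-193/3 - 76)**2 = (-421/3)**2 = 177241/9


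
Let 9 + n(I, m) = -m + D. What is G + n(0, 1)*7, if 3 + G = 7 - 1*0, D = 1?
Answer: -59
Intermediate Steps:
n(I, m) = -8 - m (n(I, m) = -9 + (-m + 1) = -9 + (1 - m) = -8 - m)
G = 4 (G = -3 + (7 - 1*0) = -3 + (7 + 0) = -3 + 7 = 4)
G + n(0, 1)*7 = 4 + (-8 - 1*1)*7 = 4 + (-8 - 1)*7 = 4 - 9*7 = 4 - 63 = -59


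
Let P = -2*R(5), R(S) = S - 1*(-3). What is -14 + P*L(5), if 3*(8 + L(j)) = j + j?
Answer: 182/3 ≈ 60.667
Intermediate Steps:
R(S) = 3 + S (R(S) = S + 3 = 3 + S)
L(j) = -8 + 2*j/3 (L(j) = -8 + (j + j)/3 = -8 + (2*j)/3 = -8 + 2*j/3)
P = -16 (P = -2*(3 + 5) = -2*8 = -16)
-14 + P*L(5) = -14 - 16*(-8 + (2/3)*5) = -14 - 16*(-8 + 10/3) = -14 - 16*(-14/3) = -14 + 224/3 = 182/3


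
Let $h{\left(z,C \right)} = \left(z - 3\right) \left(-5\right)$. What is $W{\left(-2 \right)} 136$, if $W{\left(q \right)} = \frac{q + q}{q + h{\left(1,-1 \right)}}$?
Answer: $-68$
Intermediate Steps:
$h{\left(z,C \right)} = 15 - 5 z$ ($h{\left(z,C \right)} = \left(-3 + z\right) \left(-5\right) = 15 - 5 z$)
$W{\left(q \right)} = \frac{2 q}{10 + q}$ ($W{\left(q \right)} = \frac{q + q}{q + \left(15 - 5\right)} = \frac{2 q}{q + \left(15 - 5\right)} = \frac{2 q}{q + 10} = \frac{2 q}{10 + q}$)
$W{\left(-2 \right)} 136 = 2 \left(-2\right) \frac{1}{10 - 2} \cdot 136 = 2 \left(-2\right) \frac{1}{8} \cdot 136 = \left(- \frac{1}{2}\right) 136 = -68$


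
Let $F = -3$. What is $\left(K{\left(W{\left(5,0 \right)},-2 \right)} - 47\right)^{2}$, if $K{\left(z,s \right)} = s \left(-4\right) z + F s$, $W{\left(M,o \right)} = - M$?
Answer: $6561$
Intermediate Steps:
$K{\left(z,s \right)} = - 3 s - 4 s z$ ($K{\left(z,s \right)} = s \left(-4\right) z - 3 s = - 4 s z - 3 s = - 3 s - 4 s z$)
$\left(K{\left(W{\left(5,0 \right)},-2 \right)} - 47\right)^{2} = \left(\left(-1\right) \left(-2\right) \left(3 + 4 \left(\left(-1\right) 5\right)\right) - 47\right)^{2} = \left(\left(-1\right) \left(-2\right) \left(3 + 4 \left(-5\right)\right) - 47\right)^{2} = \left(\left(-1\right) \left(-2\right) \left(3 - 20\right) - 47\right)^{2} = \left(\left(-1\right) \left(-2\right) \left(-17\right) - 47\right)^{2} = \left(-34 - 47\right)^{2} = \left(-81\right)^{2} = 6561$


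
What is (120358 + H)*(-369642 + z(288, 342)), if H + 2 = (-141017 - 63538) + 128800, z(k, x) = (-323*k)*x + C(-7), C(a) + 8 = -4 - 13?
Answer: -1435433008875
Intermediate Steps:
C(a) = -25 (C(a) = -8 + (-4 - 13) = -8 - 17 = -25)
z(k, x) = -25 - 323*k*x (z(k, x) = (-323*k)*x - 25 = -323*k*x - 25 = -25 - 323*k*x)
H = -75757 (H = -2 + ((-141017 - 63538) + 128800) = -2 + (-204555 + 128800) = -2 - 75755 = -75757)
(120358 + H)*(-369642 + z(288, 342)) = (120358 - 75757)*(-369642 + (-25 - 323*288*342)) = 44601*(-369642 + (-25 - 31814208)) = 44601*(-369642 - 31814233) = 44601*(-32183875) = -1435433008875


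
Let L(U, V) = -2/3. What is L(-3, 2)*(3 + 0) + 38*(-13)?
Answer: -496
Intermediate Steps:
L(U, V) = -⅔ (L(U, V) = -2*⅓ = -⅔)
L(-3, 2)*(3 + 0) + 38*(-13) = -2*(3 + 0)/3 + 38*(-13) = -⅔*3 - 494 = -2 - 494 = -496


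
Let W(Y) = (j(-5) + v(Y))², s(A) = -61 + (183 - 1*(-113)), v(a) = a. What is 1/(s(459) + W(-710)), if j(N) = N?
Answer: 1/511460 ≈ 1.9552e-6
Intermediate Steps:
s(A) = 235 (s(A) = -61 + (183 + 113) = -61 + 296 = 235)
W(Y) = (-5 + Y)²
1/(s(459) + W(-710)) = 1/(235 + (-5 - 710)²) = 1/(235 + (-715)²) = 1/(235 + 511225) = 1/511460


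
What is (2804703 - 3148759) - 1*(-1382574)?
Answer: 1038518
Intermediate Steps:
(2804703 - 3148759) - 1*(-1382574) = -344056 + 1382574 = 1038518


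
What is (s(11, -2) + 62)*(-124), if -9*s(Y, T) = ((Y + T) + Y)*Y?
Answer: -41912/9 ≈ -4656.9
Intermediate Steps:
s(Y, T) = -Y*(T + 2*Y)/9 (s(Y, T) = -((Y + T) + Y)*Y/9 = -((T + Y) + Y)*Y/9 = -(T + 2*Y)*Y/9 = -Y*(T + 2*Y)/9)
(s(11, -2) + 62)*(-124) = (-⅑*11*(-2 + 2*11) + 62)*(-124) = (-⅑*11*(-2 + 22) + 62)*(-124) = (-⅑*11*20 + 62)*(-124) = (-220/9 + 62)*(-124) = (338/9)*(-124) = -41912/9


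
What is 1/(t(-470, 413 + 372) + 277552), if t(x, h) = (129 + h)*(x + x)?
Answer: -1/581608 ≈ -1.7194e-6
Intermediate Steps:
t(x, h) = 2*x*(129 + h) (t(x, h) = (129 + h)*(2*x) = 2*x*(129 + h))
1/(t(-470, 413 + 372) + 277552) = 1/(2*(-470)*(129 + (413 + 372)) + 277552) = 1/(2*(-470)*(129 + 785) + 277552) = 1/(2*(-470)*914 + 277552) = 1/(-859160 + 277552) = 1/(-581608) = -1/581608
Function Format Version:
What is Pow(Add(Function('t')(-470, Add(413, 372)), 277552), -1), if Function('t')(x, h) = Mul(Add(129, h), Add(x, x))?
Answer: Rational(-1, 581608) ≈ -1.7194e-6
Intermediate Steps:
Function('t')(x, h) = Mul(2, x, Add(129, h)) (Function('t')(x, h) = Mul(Add(129, h), Mul(2, x)) = Mul(2, x, Add(129, h)))
Pow(Add(Function('t')(-470, Add(413, 372)), 277552), -1) = Pow(Add(Mul(2, -470, Add(129, Add(413, 372))), 277552), -1) = Pow(Add(Mul(2, -470, Add(129, 785)), 277552), -1) = Pow(Add(Mul(2, -470, 914), 277552), -1) = Pow(Add(-859160, 277552), -1) = Pow(-581608, -1) = Rational(-1, 581608)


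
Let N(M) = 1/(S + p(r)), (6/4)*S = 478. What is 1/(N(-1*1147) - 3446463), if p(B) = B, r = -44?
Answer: -824/2839885509 ≈ -2.9015e-7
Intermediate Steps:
S = 956/3 (S = (⅔)*478 = 956/3 ≈ 318.67)
N(M) = 3/824 (N(M) = 1/(956/3 - 44) = 1/(824/3) = 3/824)
1/(N(-1*1147) - 3446463) = 1/(3/824 - 3446463) = 1/(-2839885509/824) = -824/2839885509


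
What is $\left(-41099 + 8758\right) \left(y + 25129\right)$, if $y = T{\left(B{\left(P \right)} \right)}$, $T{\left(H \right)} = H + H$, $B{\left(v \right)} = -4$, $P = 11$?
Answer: $-812438261$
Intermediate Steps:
$T{\left(H \right)} = 2 H$
$y = -8$ ($y = 2 \left(-4\right) = -8$)
$\left(-41099 + 8758\right) \left(y + 25129\right) = \left(-41099 + 8758\right) \left(-8 + 25129\right) = \left(-32341\right) 25121 = -812438261$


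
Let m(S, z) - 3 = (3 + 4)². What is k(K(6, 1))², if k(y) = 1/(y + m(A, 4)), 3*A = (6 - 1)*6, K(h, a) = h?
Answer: 1/3364 ≈ 0.00029727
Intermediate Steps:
A = 10 (A = ((6 - 1)*6)/3 = (5*6)/3 = (⅓)*30 = 10)
m(S, z) = 52 (m(S, z) = 3 + (3 + 4)² = 3 + 7² = 3 + 49 = 52)
k(y) = 1/(52 + y) (k(y) = 1/(y + 52) = 1/(52 + y))
k(K(6, 1))² = (1/(52 + 6))² = (1/58)² = 1/3364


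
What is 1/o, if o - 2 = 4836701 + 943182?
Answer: 1/5779885 ≈ 1.7301e-7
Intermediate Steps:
o = 5779885 (o = 2 + (4836701 + 943182) = 2 + 5779883 = 5779885)
1/o = 1/5779885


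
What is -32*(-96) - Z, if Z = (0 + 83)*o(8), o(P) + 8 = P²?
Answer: -1576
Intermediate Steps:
o(P) = -8 + P²
Z = 4648 (Z = (0 + 83)*(-8 + 8²) = 83*(-8 + 64) = 83*56 = 4648)
-32*(-96) - Z = -32*(-96) - 1*4648 = 3072 - 4648 = -1576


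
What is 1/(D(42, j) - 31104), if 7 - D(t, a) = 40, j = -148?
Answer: -1/31137 ≈ -3.2116e-5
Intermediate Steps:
D(t, a) = -33 (D(t, a) = 7 - 1*40 = 7 - 40 = -33)
1/(D(42, j) - 31104) = 1/(-33 - 31104) = 1/(-31137) = -1/31137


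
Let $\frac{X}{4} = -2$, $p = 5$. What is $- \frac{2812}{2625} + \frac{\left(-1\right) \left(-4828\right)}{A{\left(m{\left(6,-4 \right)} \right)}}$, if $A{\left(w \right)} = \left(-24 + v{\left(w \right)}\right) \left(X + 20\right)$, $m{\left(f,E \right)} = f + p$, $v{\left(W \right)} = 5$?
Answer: $- \frac{369851}{16625} \approx -22.247$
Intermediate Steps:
$X = -8$ ($X = 4 \left(-2\right) = -8$)
$m{\left(f,E \right)} = 5 + f$ ($m{\left(f,E \right)} = f + 5 = 5 + f$)
$A{\left(w \right)} = -228$ ($A{\left(w \right)} = \left(-24 + 5\right) \left(-8 + 20\right) = \left(-19\right) 12 = -228$)
$- \frac{2812}{2625} + \frac{\left(-1\right) \left(-4828\right)}{A{\left(m{\left(6,-4 \right)} \right)}} = - \frac{2812}{2625} + \frac{\left(-1\right) \left(-4828\right)}{-228} = \left(-2812\right) \frac{1}{2625} + 4828 \left(- \frac{1}{228}\right) = - \frac{2812}{2625} - \frac{1207}{57} = - \frac{369851}{16625}$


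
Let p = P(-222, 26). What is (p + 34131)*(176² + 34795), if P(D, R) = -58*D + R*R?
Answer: 3136158593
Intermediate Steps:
P(D, R) = R² - 58*D (P(D, R) = -58*D + R² = R² - 58*D)
p = 13552 (p = 26² - 58*(-222) = 676 + 12876 = 13552)
(p + 34131)*(176² + 34795) = (13552 + 34131)*(176² + 34795) = 47683*(30976 + 34795) = 47683*65771 = 3136158593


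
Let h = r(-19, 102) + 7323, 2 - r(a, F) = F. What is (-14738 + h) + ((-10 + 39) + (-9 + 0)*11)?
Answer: -7585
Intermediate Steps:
r(a, F) = 2 - F
h = 7223 (h = (2 - 1*102) + 7323 = (2 - 102) + 7323 = -100 + 7323 = 7223)
(-14738 + h) + ((-10 + 39) + (-9 + 0)*11) = (-14738 + 7223) + ((-10 + 39) + (-9 + 0)*11) = -7515 + (29 - 9*11) = -7515 + (29 - 99) = -7515 - 70 = -7585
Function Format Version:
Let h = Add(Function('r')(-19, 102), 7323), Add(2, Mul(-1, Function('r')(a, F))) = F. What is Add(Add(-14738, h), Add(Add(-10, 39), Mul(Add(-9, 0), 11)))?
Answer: -7585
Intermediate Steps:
Function('r')(a, F) = Add(2, Mul(-1, F))
h = 7223 (h = Add(Add(2, Mul(-1, 102)), 7323) = Add(Add(2, -102), 7323) = Add(-100, 7323) = 7223)
Add(Add(-14738, h), Add(Add(-10, 39), Mul(Add(-9, 0), 11))) = Add(Add(-14738, 7223), Add(Add(-10, 39), Mul(Add(-9, 0), 11))) = Add(-7515, Add(29, Mul(-9, 11))) = Add(-7515, Add(29, -99)) = Add(-7515, -70) = -7585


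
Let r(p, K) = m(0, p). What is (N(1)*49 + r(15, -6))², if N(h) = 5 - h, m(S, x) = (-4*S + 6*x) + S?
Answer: 81796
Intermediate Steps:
m(S, x) = -3*S + 6*x
r(p, K) = 6*p (r(p, K) = -3*0 + 6*p = 0 + 6*p = 6*p)
(N(1)*49 + r(15, -6))² = ((5 - 1*1)*49 + 6*15)² = ((5 - 1)*49 + 90)² = (4*49 + 90)² = (196 + 90)² = 286² = 81796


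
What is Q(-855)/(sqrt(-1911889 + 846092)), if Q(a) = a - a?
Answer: 0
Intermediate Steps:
Q(a) = 0
Q(-855)/(sqrt(-1911889 + 846092)) = 0/(sqrt(-1911889 + 846092)) = 0/(sqrt(-1065797)) = 0/((I*sqrt(1065797))) = 0*(-I*sqrt(1065797)/1065797) = 0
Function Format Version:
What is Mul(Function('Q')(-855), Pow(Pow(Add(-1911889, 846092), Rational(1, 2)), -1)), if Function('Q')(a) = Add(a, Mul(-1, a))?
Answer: 0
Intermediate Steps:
Function('Q')(a) = 0
Mul(Function('Q')(-855), Pow(Pow(Add(-1911889, 846092), Rational(1, 2)), -1)) = Mul(0, Pow(Pow(Add(-1911889, 846092), Rational(1, 2)), -1)) = Mul(0, Pow(Pow(-1065797, Rational(1, 2)), -1)) = Mul(0, Pow(Mul(I, Pow(1065797, Rational(1, 2))), -1)) = Mul(0, Mul(Rational(-1, 1065797), I, Pow(1065797, Rational(1, 2)))) = 0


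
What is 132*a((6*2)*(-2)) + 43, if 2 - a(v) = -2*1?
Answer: 571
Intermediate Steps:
a(v) = 4 (a(v) = 2 - (-2) = 2 - 1*(-2) = 2 + 2 = 4)
132*a((6*2)*(-2)) + 43 = 132*4 + 43 = 528 + 43 = 571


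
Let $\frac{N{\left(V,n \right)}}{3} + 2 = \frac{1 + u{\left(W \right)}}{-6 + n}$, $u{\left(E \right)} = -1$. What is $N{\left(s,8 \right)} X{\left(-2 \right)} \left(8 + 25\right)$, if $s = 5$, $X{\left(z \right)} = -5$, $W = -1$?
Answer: $990$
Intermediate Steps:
$N{\left(V,n \right)} = -6$ ($N{\left(V,n \right)} = -6 + 3 \frac{1 - 1}{-6 + n} = -6 + 3 \frac{0}{-6 + n} = -6 + 3 \cdot 0 = -6 + 0 = -6$)
$N{\left(s,8 \right)} X{\left(-2 \right)} \left(8 + 25\right) = - 6 \left(- 5 \left(8 + 25\right)\right) = - 6 \left(\left(-5\right) 33\right) = \left(-6\right) \left(-165\right) = 990$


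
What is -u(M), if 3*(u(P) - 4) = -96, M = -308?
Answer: 28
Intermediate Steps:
u(P) = -28 (u(P) = 4 + (1/3)*(-96) = 4 - 32 = -28)
-u(M) = -1*(-28) = 28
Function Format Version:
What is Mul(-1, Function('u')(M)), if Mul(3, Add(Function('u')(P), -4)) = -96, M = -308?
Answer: 28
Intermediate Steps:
Function('u')(P) = -28 (Function('u')(P) = Add(4, Mul(Rational(1, 3), -96)) = Add(4, -32) = -28)
Mul(-1, Function('u')(M)) = Mul(-1, -28) = 28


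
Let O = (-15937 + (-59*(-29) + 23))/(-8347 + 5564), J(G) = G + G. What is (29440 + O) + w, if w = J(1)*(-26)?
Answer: 81801007/2783 ≈ 29393.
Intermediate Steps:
J(G) = 2*G
w = -52 (w = (2*1)*(-26) = 2*(-26) = -52)
O = 14203/2783 (O = (-15937 + (1711 + 23))/(-2783) = (-15937 + 1734)*(-1/2783) = -14203*(-1/2783) = 14203/2783 ≈ 5.1035)
(29440 + O) + w = (29440 + 14203/2783) - 52 = 81945723/2783 - 52 = 81801007/2783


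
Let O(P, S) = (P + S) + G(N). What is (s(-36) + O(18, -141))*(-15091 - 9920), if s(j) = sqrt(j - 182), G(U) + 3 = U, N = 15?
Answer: 2776221 - 25011*I*sqrt(218) ≈ 2.7762e+6 - 3.6928e+5*I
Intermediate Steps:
G(U) = -3 + U
s(j) = sqrt(-182 + j)
O(P, S) = 12 + P + S (O(P, S) = (P + S) + (-3 + 15) = (P + S) + 12 = 12 + P + S)
(s(-36) + O(18, -141))*(-15091 - 9920) = (sqrt(-182 - 36) + (12 + 18 - 141))*(-15091 - 9920) = (sqrt(-218) - 111)*(-25011) = (I*sqrt(218) - 111)*(-25011) = (-111 + I*sqrt(218))*(-25011) = 2776221 - 25011*I*sqrt(218)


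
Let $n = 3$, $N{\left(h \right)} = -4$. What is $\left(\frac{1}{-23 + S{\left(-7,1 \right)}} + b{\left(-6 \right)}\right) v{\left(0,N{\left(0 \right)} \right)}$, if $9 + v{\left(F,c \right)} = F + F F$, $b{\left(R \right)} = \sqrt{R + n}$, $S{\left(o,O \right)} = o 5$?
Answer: $\frac{9}{58} - 9 i \sqrt{3} \approx 0.15517 - 15.588 i$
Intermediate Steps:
$S{\left(o,O \right)} = 5 o$
$b{\left(R \right)} = \sqrt{3 + R}$ ($b{\left(R \right)} = \sqrt{R + 3} = \sqrt{3 + R}$)
$v{\left(F,c \right)} = -9 + F + F^{2}$ ($v{\left(F,c \right)} = -9 + \left(F + F F\right) = -9 + \left(F + F^{2}\right) = -9 + F + F^{2}$)
$\left(\frac{1}{-23 + S{\left(-7,1 \right)}} + b{\left(-6 \right)}\right) v{\left(0,N{\left(0 \right)} \right)} = \left(\frac{1}{-23 + 5 \left(-7\right)} + \sqrt{3 - 6}\right) \left(-9 + 0 + 0^{2}\right) = \left(\frac{1}{-23 - 35} + \sqrt{-3}\right) \left(-9 + 0 + 0\right) = \left(\frac{1}{-58} + i \sqrt{3}\right) \left(-9\right) = \left(- \frac{1}{58} + i \sqrt{3}\right) \left(-9\right) = \frac{9}{58} - 9 i \sqrt{3}$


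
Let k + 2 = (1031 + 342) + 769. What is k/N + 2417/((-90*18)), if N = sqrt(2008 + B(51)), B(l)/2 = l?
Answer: -2417/1620 + 214*sqrt(2110)/211 ≈ 45.096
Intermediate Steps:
B(l) = 2*l
N = sqrt(2110) (N = sqrt(2008 + 2*51) = sqrt(2008 + 102) = sqrt(2110) ≈ 45.935)
k = 2140 (k = -2 + ((1031 + 342) + 769) = -2 + (1373 + 769) = -2 + 2142 = 2140)
k/N + 2417/((-90*18)) = 2140/(sqrt(2110)) + 2417/((-90*18)) = 2140*(sqrt(2110)/2110) + 2417/((-15*108)) = 214*sqrt(2110)/211 + 2417/(-1620) = 214*sqrt(2110)/211 + 2417*(-1/1620) = 214*sqrt(2110)/211 - 2417/1620 = -2417/1620 + 214*sqrt(2110)/211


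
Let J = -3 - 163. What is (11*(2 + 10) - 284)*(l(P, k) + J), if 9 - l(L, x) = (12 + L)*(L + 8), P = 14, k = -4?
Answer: 110808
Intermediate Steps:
J = -166
l(L, x) = 9 - (8 + L)*(12 + L) (l(L, x) = 9 - (12 + L)*(L + 8) = 9 - (12 + L)*(8 + L) = 9 - (8 + L)*(12 + L))
(11*(2 + 10) - 284)*(l(P, k) + J) = (11*(2 + 10) - 284)*((-87 - 1*14² - 20*14) - 166) = (11*12 - 284)*((-87 - 1*196 - 280) - 166) = (132 - 284)*((-87 - 196 - 280) - 166) = -152*(-563 - 166) = -152*(-729) = 110808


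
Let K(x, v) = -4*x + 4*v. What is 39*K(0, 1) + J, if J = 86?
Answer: 242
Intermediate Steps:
39*K(0, 1) + J = 39*(-4*0 + 4*1) + 86 = 39*(0 + 4) + 86 = 39*4 + 86 = 156 + 86 = 242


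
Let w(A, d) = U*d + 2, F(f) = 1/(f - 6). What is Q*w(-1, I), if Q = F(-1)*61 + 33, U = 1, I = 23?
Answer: 4250/7 ≈ 607.14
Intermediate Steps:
F(f) = 1/(-6 + f)
w(A, d) = 2 + d (w(A, d) = 1*d + 2 = d + 2 = 2 + d)
Q = 170/7 (Q = 61/(-6 - 1) + 33 = 61/(-7) + 33 = -⅐*61 + 33 = -61/7 + 33 = 170/7 ≈ 24.286)
Q*w(-1, I) = 170*(2 + 23)/7 = (170/7)*25 = 4250/7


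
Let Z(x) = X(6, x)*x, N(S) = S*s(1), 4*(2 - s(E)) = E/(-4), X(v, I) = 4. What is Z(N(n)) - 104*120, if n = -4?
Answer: -12513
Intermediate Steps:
s(E) = 2 + E/16 (s(E) = 2 - E/(4*(-4)) = 2 - E*(-1)/(4*4) = 2 - (-1)*E/16 = 2 + E/16)
N(S) = 33*S/16 (N(S) = S*(2 + (1/16)*1) = S*(2 + 1/16) = S*(33/16) = 33*S/16)
Z(x) = 4*x
Z(N(n)) - 104*120 = 4*((33/16)*(-4)) - 104*120 = 4*(-33/4) - 12480 = -33 - 12480 = -12513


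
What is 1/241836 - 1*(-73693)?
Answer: 17821620349/241836 ≈ 73693.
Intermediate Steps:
1/241836 - 1*(-73693) = 1/241836 + 73693 = 17821620349/241836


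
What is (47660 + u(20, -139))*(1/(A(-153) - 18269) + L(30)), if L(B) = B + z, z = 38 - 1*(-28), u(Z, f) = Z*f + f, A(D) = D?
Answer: 79124950651/18422 ≈ 4.2951e+6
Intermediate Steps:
u(Z, f) = f + Z*f
z = 66 (z = 38 + 28 = 66)
L(B) = 66 + B (L(B) = B + 66 = 66 + B)
(47660 + u(20, -139))*(1/(A(-153) - 18269) + L(30)) = (47660 - 139*(1 + 20))*(1/(-153 - 18269) + (66 + 30)) = (47660 - 139*21)*(1/(-18422) + 96) = (47660 - 2919)*(-1/18422 + 96) = 44741*(1768511/18422) = 79124950651/18422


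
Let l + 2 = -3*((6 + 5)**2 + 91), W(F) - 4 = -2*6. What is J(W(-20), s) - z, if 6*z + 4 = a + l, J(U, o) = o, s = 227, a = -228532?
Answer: 115268/3 ≈ 38423.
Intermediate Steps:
W(F) = -8 (W(F) = 4 - 2*6 = 4 - 12 = -8)
l = -638 (l = -2 - 3*((6 + 5)**2 + 91) = -2 - 3*(11**2 + 91) = -2 - 3*(121 + 91) = -2 - 3*212 = -2 - 636 = -638)
z = -114587/3 (z = -2/3 + (-228532 - 638)/6 = -2/3 + (1/6)*(-229170) = -2/3 - 38195 = -114587/3 ≈ -38196.)
J(W(-20), s) - z = 227 - 1*(-114587/3) = 227 + 114587/3 = 115268/3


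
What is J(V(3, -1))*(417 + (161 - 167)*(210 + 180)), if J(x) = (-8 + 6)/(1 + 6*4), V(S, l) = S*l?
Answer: 3846/25 ≈ 153.84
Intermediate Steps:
J(x) = -2/25 (J(x) = -2/(1 + 24) = -2/25)
J(V(3, -1))*(417 + (161 - 167)*(210 + 180)) = -2*(417 + (161 - 167)*(210 + 180))/25 = -2*(417 - 6*390)/25 = -2*(417 - 2340)/25 = -2/25*(-1923) = 3846/25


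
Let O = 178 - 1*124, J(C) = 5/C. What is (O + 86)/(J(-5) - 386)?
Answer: -140/387 ≈ -0.36176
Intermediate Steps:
O = 54 (O = 178 - 124 = 54)
(O + 86)/(J(-5) - 386) = (54 + 86)/(5/(-5) - 386) = 140/(5*(-1/5) - 386) = 140/(-1 - 386) = 140/(-387) = 140*(-1/387) = -140/387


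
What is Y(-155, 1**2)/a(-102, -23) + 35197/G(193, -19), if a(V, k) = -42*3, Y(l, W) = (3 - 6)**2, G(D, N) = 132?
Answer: 246313/924 ≈ 266.57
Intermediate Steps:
Y(l, W) = 9 (Y(l, W) = (-3)**2 = 9)
a(V, k) = -126
Y(-155, 1**2)/a(-102, -23) + 35197/G(193, -19) = 9/(-126) + 35197/132 = 9*(-1/126) + 35197*(1/132) = -1/14 + 35197/132 = 246313/924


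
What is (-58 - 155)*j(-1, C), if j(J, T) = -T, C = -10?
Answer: -2130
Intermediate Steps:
(-58 - 155)*j(-1, C) = (-58 - 155)*(-1*(-10)) = -213*10 = -2130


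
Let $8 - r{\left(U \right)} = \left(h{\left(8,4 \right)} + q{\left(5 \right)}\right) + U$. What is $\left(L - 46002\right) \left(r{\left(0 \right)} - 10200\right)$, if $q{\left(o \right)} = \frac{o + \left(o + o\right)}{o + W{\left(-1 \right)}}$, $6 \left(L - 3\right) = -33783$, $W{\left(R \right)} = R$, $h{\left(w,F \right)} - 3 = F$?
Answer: $\frac{4214103049}{8} \approx 5.2676 \cdot 10^{8}$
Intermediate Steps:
$h{\left(w,F \right)} = 3 + F$
$L = - \frac{11255}{2}$ ($L = 3 + \frac{1}{6} \left(-33783\right) = 3 - \frac{11261}{2} = - \frac{11255}{2} \approx -5627.5$)
$q{\left(o \right)} = \frac{3 o}{-1 + o}$ ($q{\left(o \right)} = \frac{o + \left(o + o\right)}{o - 1} = \frac{o + 2 o}{-1 + o} = \frac{3 o}{-1 + o}$)
$r{\left(U \right)} = - \frac{11}{4} - U$ ($r{\left(U \right)} = 8 - \left(\left(\left(3 + 4\right) + 3 \cdot 5 \frac{1}{-1 + 5}\right) + U\right) = 8 - \left(\left(7 + 3 \cdot 5 \cdot \frac{1}{4}\right) + U\right) = 8 - \left(\left(7 + \frac{15}{4}\right) + U\right) = 8 - \left(\frac{43}{4} + U\right) = - \frac{11}{4} - U$)
$\left(L - 46002\right) \left(r{\left(0 \right)} - 10200\right) = \left(- \frac{11255}{2} - 46002\right) \left(\left(- \frac{11}{4} - 0\right) - 10200\right) = - \frac{103259 \left(\left(- \frac{11}{4} + 0\right) - 10200\right)}{2} = - \frac{103259 \left(- \frac{11}{4} - 10200\right)}{2} = \left(- \frac{103259}{2}\right) \left(- \frac{40811}{4}\right) = \frac{4214103049}{8}$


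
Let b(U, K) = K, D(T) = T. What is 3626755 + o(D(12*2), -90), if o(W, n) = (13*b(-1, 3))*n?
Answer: 3623245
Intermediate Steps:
o(W, n) = 39*n (o(W, n) = (13*3)*n = 39*n)
3626755 + o(D(12*2), -90) = 3626755 + 39*(-90) = 3626755 - 3510 = 3623245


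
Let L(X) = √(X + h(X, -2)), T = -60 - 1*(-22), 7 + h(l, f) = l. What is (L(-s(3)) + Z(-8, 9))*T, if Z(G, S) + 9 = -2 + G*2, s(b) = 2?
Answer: 1026 - 38*I*√11 ≈ 1026.0 - 126.03*I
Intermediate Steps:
h(l, f) = -7 + l
T = -38 (T = -60 + 22 = -38)
Z(G, S) = -11 + 2*G (Z(G, S) = -9 + (-2 + G*2) = -9 + (-2 + 2*G) = -11 + 2*G)
L(X) = √(-7 + 2*X) (L(X) = √(X + (-7 + X)) = √(-7 + 2*X))
(L(-s(3)) + Z(-8, 9))*T = (√(-7 + 2*(-1*2)) + (-11 + 2*(-8)))*(-38) = (√(-7 + 2*(-2)) + (-11 - 16))*(-38) = (√(-7 - 4) - 27)*(-38) = (√(-11) - 27)*(-38) = (I*√11 - 27)*(-38) = (-27 + I*√11)*(-38) = 1026 - 38*I*√11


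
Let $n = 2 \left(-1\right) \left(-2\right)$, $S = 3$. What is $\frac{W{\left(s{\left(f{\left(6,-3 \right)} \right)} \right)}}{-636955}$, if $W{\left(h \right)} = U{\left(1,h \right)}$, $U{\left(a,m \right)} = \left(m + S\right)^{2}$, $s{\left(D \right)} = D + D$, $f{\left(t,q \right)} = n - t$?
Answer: $- \frac{1}{636955} \approx -1.57 \cdot 10^{-6}$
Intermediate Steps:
$n = 4$ ($n = \left(-2\right) \left(-2\right) = 4$)
$f{\left(t,q \right)} = 4 - t$
$s{\left(D \right)} = 2 D$
$U{\left(a,m \right)} = \left(3 + m\right)^{2}$ ($U{\left(a,m \right)} = \left(m + 3\right)^{2} = \left(3 + m\right)^{2}$)
$W{\left(h \right)} = \left(3 + h\right)^{2}$
$\frac{W{\left(s{\left(f{\left(6,-3 \right)} \right)} \right)}}{-636955} = \frac{\left(3 + 2 \left(4 - 6\right)\right)^{2}}{-636955} = \left(3 + 2 \left(4 - 6\right)\right)^{2} \left(- \frac{1}{636955}\right) = \left(3 + 2 \left(-2\right)\right)^{2} \left(- \frac{1}{636955}\right) = \left(3 - 4\right)^{2} \left(- \frac{1}{636955}\right) = \left(-1\right)^{2} \left(- \frac{1}{636955}\right) = 1 \left(- \frac{1}{636955}\right) = - \frac{1}{636955}$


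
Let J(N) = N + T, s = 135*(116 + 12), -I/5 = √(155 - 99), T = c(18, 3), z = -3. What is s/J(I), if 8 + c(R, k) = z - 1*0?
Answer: 190080/1279 - 172800*√14/1279 ≈ -356.90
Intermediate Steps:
c(R, k) = -11 (c(R, k) = -8 + (-3 - 1*0) = -8 + (-3 + 0) = -8 - 3 = -11)
T = -11
I = -10*√14 (I = -5*√(155 - 99) = -10*√14 ≈ -37.417)
s = 17280 (s = 135*128 = 17280)
J(N) = -11 + N (J(N) = N - 11 = -11 + N)
s/J(I) = 17280/(-11 - 10*√14)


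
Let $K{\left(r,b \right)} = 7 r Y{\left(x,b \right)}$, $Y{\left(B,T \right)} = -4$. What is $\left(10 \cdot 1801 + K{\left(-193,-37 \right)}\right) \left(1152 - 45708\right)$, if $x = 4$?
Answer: $-1043234184$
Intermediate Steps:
$K{\left(r,b \right)} = - 28 r$ ($K{\left(r,b \right)} = 7 r \left(-4\right) = - 28 r$)
$\left(10 \cdot 1801 + K{\left(-193,-37 \right)}\right) \left(1152 - 45708\right) = \left(10 \cdot 1801 - -5404\right) \left(1152 - 45708\right) = \left(18010 + 5404\right) \left(-44556\right) = 23414 \left(-44556\right) = -1043234184$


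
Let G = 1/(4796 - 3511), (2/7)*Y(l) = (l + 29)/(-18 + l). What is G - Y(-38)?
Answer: -11549/20560 ≈ -0.56172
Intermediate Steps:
Y(l) = 7*(29 + l)/(2*(-18 + l)) (Y(l) = 7*((l + 29)/(-18 + l))/2 = 7*((29 + l)/(-18 + l))/2 = 7*(29 + l)/(2*(-18 + l)))
G = 1/1285 ≈ 0.00077821
G - Y(-38) = 1/1285 - 7*(29 - 38)/(2*(-18 - 38)) = 1/1285 - 7*(-9)/(2*(-56)) = 1/1285 - 7*(-1)*(-9)/(2*56) = 1/1285 - 1*9/16 = 1/1285 - 9/16 = -11549/20560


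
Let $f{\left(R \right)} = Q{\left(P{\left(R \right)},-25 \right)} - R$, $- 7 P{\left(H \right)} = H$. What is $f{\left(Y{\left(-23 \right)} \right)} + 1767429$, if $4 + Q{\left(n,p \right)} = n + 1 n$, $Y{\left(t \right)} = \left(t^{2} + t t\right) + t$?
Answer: $\frac{12362660}{7} \approx 1.7661 \cdot 10^{6}$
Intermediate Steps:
$P{\left(H \right)} = - \frac{H}{7}$
$Y{\left(t \right)} = t + 2 t^{2}$ ($Y{\left(t \right)} = \left(t^{2} + t^{2}\right) + t = 2 t^{2} + t = t + 2 t^{2}$)
$Q{\left(n,p \right)} = -4 + 2 n$ ($Q{\left(n,p \right)} = -4 + \left(n + 1 n\right) = -4 + \left(n + n\right) = -4 + 2 n$)
$f{\left(R \right)} = -4 - \frac{9 R}{7}$ ($f{\left(R \right)} = \left(-4 + 2 \left(- \frac{R}{7}\right)\right) - R = \left(-4 - \frac{2 R}{7}\right) - R = -4 - \frac{9 R}{7}$)
$f{\left(Y{\left(-23 \right)} \right)} + 1767429 = \left(-4 - \frac{9 \left(- 23 \left(1 + 2 \left(-23\right)\right)\right)}{7}\right) + 1767429 = \left(-4 - \frac{9 \left(- 23 \left(1 - 46\right)\right)}{7}\right) + 1767429 = \left(-4 - \frac{9 \left(\left(-23\right) \left(-45\right)\right)}{7}\right) + 1767429 = \left(-4 - \frac{9315}{7}\right) + 1767429 = - \frac{9343}{7} + 1767429 = \frac{12362660}{7}$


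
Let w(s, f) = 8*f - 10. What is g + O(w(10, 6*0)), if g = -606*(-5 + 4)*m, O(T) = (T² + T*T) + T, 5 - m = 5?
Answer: 190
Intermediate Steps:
m = 0 (m = 5 - 1*5 = 5 - 5 = 0)
w(s, f) = -10 + 8*f
O(T) = T + 2*T² (O(T) = (T² + T²) + T = 2*T² + T = T + 2*T²)
g = 0 (g = -606*(-5 + 4)*0 = -(-606)*0 = -606*0 = 0)
g + O(w(10, 6*0)) = 0 + (-10 + 8*(6*0))*(1 + 2*(-10 + 8*(6*0))) = 0 + (-10 + 8*0)*(1 + 2*(-10 + 8*0)) = 0 + (-10 + 0)*(1 + 2*(-10 + 0)) = 0 - 10*(1 + 2*(-10)) = 0 - 10*(1 - 20) = 0 - 10*(-19) = 0 + 190 = 190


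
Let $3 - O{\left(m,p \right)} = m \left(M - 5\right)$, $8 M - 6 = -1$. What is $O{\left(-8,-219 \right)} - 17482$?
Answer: $-17514$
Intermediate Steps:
$M = \frac{5}{8}$ ($M = \frac{3}{4} + \frac{1}{8} \left(-1\right) = \frac{3}{4} - \frac{1}{8} = \frac{5}{8} \approx 0.625$)
$O{\left(m,p \right)} = 3 + \frac{35 m}{8}$ ($O{\left(m,p \right)} = 3 - m \left(\frac{5}{8} - 5\right) = 3 - m \left(- \frac{35}{8}\right) = 3 - - \frac{35 m}{8} = 3 + \frac{35 m}{8}$)
$O{\left(-8,-219 \right)} - 17482 = \left(3 + \frac{35}{8} \left(-8\right)\right) - 17482 = \left(3 - 35\right) - 17482 = -32 - 17482 = -17514$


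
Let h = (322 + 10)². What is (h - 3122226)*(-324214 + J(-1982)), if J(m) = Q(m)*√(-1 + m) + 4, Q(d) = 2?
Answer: 976521168420 - 6024004*I*√1983 ≈ 9.7652e+11 - 2.6825e+8*I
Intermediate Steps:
h = 110224 (h = 332² = 110224)
J(m) = 4 + 2*√(-1 + m) (J(m) = 2*√(-1 + m) + 4 = 4 + 2*√(-1 + m))
(h - 3122226)*(-324214 + J(-1982)) = (110224 - 3122226)*(-324214 + (4 + 2*√(-1 - 1982))) = -3012002*(-324214 + (4 + 2*√(-1983))) = -3012002*(-324214 + (4 + 2*(I*√1983))) = -3012002*(-324214 + (4 + 2*I*√1983)) = -3012002*(-324210 + 2*I*√1983) = 976521168420 - 6024004*I*√1983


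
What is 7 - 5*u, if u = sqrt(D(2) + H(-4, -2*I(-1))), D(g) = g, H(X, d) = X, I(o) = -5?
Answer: 7 - 5*I*sqrt(2) ≈ 7.0 - 7.0711*I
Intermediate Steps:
u = I*sqrt(2) (u = sqrt(2 - 4) = sqrt(-2) = I*sqrt(2) ≈ 1.4142*I)
7 - 5*u = 7 - 5*I*sqrt(2)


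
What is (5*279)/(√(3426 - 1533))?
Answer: 465*√1893/631 ≈ 32.063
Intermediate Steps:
(5*279)/(√(3426 - 1533)) = 1395/(√1893) = 1395*(√1893/1893) = 465*√1893/631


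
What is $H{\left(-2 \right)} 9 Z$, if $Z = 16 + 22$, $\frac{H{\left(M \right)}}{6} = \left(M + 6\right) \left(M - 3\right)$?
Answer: $-41040$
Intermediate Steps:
$H{\left(M \right)} = 6 \left(-3 + M\right) \left(6 + M\right)$ ($H{\left(M \right)} = 6 \left(M + 6\right) \left(M - 3\right) = 6 \left(6 + M\right) \left(-3 + M\right) = 6 \left(-3 + M\right) \left(6 + M\right)$)
$Z = 38$
$H{\left(-2 \right)} 9 Z = \left(-108 + 6 \left(-2\right)^{2} + 18 \left(-2\right)\right) 9 \cdot 38 = \left(-108 + 6 \cdot 4 - 36\right) 9 \cdot 38 = \left(-108 + 24 - 36\right) 9 \cdot 38 = \left(-120\right) 9 \cdot 38 = \left(-1080\right) 38 = -41040$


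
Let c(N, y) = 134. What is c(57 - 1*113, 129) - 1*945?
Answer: -811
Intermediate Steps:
c(57 - 1*113, 129) - 1*945 = 134 - 1*945 = 134 - 945 = -811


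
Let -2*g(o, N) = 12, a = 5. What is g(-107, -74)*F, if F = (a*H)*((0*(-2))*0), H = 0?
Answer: 0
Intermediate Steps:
g(o, N) = -6 (g(o, N) = -½*12 = -6)
F = 0 (F = (5*0)*((0*(-2))*0) = 0*(0*0) = 0*0 = 0)
g(-107, -74)*F = -6*0 = 0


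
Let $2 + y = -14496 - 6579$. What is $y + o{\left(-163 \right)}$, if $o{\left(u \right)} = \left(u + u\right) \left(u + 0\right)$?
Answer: $32061$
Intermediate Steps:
$o{\left(u \right)} = 2 u^{2}$ ($o{\left(u \right)} = 2 u u = 2 u^{2}$)
$y = -21077$ ($y = -2 - 21075 = -21077$)
$y + o{\left(-163 \right)} = -21077 + 2 \left(-163\right)^{2} = -21077 + 2 \cdot 26569 = -21077 + 53138 = 32061$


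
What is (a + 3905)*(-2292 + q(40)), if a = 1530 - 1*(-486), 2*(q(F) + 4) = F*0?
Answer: -13594616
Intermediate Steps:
q(F) = -4 (q(F) = -4 + (F*0)/2 = -4 + (1/2)*0 = -4 + 0 = -4)
a = 2016 (a = 1530 + 486 = 2016)
(a + 3905)*(-2292 + q(40)) = (2016 + 3905)*(-2292 - 4) = 5921*(-2296) = -13594616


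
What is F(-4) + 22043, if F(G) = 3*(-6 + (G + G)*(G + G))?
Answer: 22217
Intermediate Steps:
F(G) = -18 + 12*G² (F(G) = 3*(-6 + (2*G)*(2*G)) = 3*(-6 + 4*G²) = -18 + 12*G²)
F(-4) + 22043 = (-18 + 12*(-4)²) + 22043 = (-18 + 12*16) + 22043 = (-18 + 192) + 22043 = 174 + 22043 = 22217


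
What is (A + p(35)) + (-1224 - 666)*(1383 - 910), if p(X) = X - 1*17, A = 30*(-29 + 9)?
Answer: -894552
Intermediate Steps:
A = -600 (A = 30*(-20) = -600)
p(X) = -17 + X (p(X) = X - 17 = -17 + X)
(A + p(35)) + (-1224 - 666)*(1383 - 910) = (-600 + (-17 + 35)) + (-1224 - 666)*(1383 - 910) = (-600 + 18) - 1890*473 = -582 - 893970 = -894552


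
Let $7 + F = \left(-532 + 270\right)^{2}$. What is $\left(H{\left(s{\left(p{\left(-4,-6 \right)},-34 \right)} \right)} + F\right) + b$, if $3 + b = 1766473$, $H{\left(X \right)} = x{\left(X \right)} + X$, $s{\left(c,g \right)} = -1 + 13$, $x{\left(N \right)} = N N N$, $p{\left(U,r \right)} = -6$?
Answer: $1836847$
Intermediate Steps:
$x{\left(N \right)} = N^{3}$ ($x{\left(N \right)} = N^{2} N = N^{3}$)
$s{\left(c,g \right)} = 12$
$H{\left(X \right)} = X + X^{3}$ ($H{\left(X \right)} = X^{3} + X = X + X^{3}$)
$F = 68637$ ($F = -7 + \left(-532 + 270\right)^{2} = -7 + \left(-262\right)^{2} = -7 + 68644 = 68637$)
$b = 1766470$ ($b = -3 + 1766473 = 1766470$)
$\left(H{\left(s{\left(p{\left(-4,-6 \right)},-34 \right)} \right)} + F\right) + b = \left(\left(12 + 12^{3}\right) + 68637\right) + 1766470 = \left(\left(12 + 1728\right) + 68637\right) + 1766470 = \left(1740 + 68637\right) + 1766470 = 70377 + 1766470 = 1836847$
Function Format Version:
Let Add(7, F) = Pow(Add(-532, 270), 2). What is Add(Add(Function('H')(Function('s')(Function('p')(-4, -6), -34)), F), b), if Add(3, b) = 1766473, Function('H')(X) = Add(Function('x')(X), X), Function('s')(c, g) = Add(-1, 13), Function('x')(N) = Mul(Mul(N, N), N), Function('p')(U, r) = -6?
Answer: 1836847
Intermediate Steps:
Function('x')(N) = Pow(N, 3) (Function('x')(N) = Mul(Pow(N, 2), N) = Pow(N, 3))
Function('s')(c, g) = 12
Function('H')(X) = Add(X, Pow(X, 3)) (Function('H')(X) = Add(Pow(X, 3), X) = Add(X, Pow(X, 3)))
F = 68637 (F = Add(-7, Pow(Add(-532, 270), 2)) = Add(-7, Pow(-262, 2)) = Add(-7, 68644) = 68637)
b = 1766470 (b = Add(-3, 1766473) = 1766470)
Add(Add(Function('H')(Function('s')(Function('p')(-4, -6), -34)), F), b) = Add(Add(Add(12, Pow(12, 3)), 68637), 1766470) = Add(Add(Add(12, 1728), 68637), 1766470) = Add(Add(1740, 68637), 1766470) = Add(70377, 1766470) = 1836847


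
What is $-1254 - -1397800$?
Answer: $1396546$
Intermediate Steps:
$-1254 - -1397800 = -1254 + 1397800 = 1396546$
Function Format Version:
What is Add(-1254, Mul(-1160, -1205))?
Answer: 1396546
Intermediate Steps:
Add(-1254, Mul(-1160, -1205)) = Add(-1254, 1397800) = 1396546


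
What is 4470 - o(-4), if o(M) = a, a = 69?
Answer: 4401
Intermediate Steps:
o(M) = 69
4470 - o(-4) = 4470 - 1*69 = 4470 - 69 = 4401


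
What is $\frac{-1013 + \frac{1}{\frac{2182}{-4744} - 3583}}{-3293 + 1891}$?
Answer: $\frac{8610468943}{11916953734} \approx 0.72254$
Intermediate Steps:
$\frac{-1013 + \frac{1}{\frac{2182}{-4744} - 3583}}{-3293 + 1891} = \frac{-1013 + \frac{1}{2182 \left(- \frac{1}{4744}\right) - 3583}}{-1402} = \left(-1013 + \frac{1}{- \frac{1091}{2372} - 3583}\right) \left(- \frac{1}{1402}\right) = \left(-1013 + \frac{1}{- \frac{8499967}{2372}}\right) \left(- \frac{1}{1402}\right) = \left(-1013 - \frac{2372}{8499967}\right) \left(- \frac{1}{1402}\right) = \left(- \frac{8610468943}{8499967}\right) \left(- \frac{1}{1402}\right) = \frac{8610468943}{11916953734}$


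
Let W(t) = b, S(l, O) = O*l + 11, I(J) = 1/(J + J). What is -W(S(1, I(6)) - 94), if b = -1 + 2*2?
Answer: -3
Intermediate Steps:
I(J) = 1/(2*J)
S(l, O) = 11 + O*l
b = 3 (b = -1 + 4 = 3)
W(t) = 3
-W(S(1, I(6)) - 94) = -1*3 = -3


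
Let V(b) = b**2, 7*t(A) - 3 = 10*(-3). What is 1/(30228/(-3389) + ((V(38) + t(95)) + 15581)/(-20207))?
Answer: -479370661/4679512944 ≈ -0.10244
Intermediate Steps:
t(A) = -27/7 (t(A) = 3/7 + (10*(-3))/7 = 3/7 + (1/7)*(-30) = 3/7 - 30/7 = -27/7)
1/(30228/(-3389) + ((V(38) + t(95)) + 15581)/(-20207)) = 1/(30228/(-3389) + ((38**2 - 27/7) + 15581)/(-20207)) = 1/(30228*(-1/3389) + ((1444 - 27/7) + 15581)*(-1/20207)) = 1/(-30228/3389 + (10081/7 + 15581)*(-1/20207)) = 1/(-30228/3389 + (119148/7)*(-1/20207)) = 1/(-30228/3389 - 119148/141449) = 1/(-4679512944/479370661) = -479370661/4679512944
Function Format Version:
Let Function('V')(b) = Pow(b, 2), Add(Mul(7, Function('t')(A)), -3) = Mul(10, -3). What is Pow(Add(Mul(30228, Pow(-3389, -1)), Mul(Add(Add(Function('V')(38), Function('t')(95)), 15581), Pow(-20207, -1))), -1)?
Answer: Rational(-479370661, 4679512944) ≈ -0.10244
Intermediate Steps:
Function('t')(A) = Rational(-27, 7) (Function('t')(A) = Add(Rational(3, 7), Mul(Rational(1, 7), Mul(10, -3))) = Add(Rational(3, 7), Mul(Rational(1, 7), -30)) = Add(Rational(3, 7), Rational(-30, 7)) = Rational(-27, 7))
Pow(Add(Mul(30228, Pow(-3389, -1)), Mul(Add(Add(Function('V')(38), Function('t')(95)), 15581), Pow(-20207, -1))), -1) = Pow(Add(Mul(30228, Pow(-3389, -1)), Mul(Add(Add(Pow(38, 2), Rational(-27, 7)), 15581), Pow(-20207, -1))), -1) = Pow(Add(Mul(30228, Rational(-1, 3389)), Mul(Add(Add(1444, Rational(-27, 7)), 15581), Rational(-1, 20207))), -1) = Pow(Add(Rational(-30228, 3389), Mul(Add(Rational(10081, 7), 15581), Rational(-1, 20207))), -1) = Pow(Add(Rational(-30228, 3389), Mul(Rational(119148, 7), Rational(-1, 20207))), -1) = Pow(Add(Rational(-30228, 3389), Rational(-119148, 141449)), -1) = Pow(Rational(-4679512944, 479370661), -1) = Rational(-479370661, 4679512944)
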